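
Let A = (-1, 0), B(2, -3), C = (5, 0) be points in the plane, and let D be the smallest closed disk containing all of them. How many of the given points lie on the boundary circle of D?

3

Side lengths²: AB² = 18, AC² = 36, BC² = 18.
Since AC² = 36 ≥ 18 + 18 = 36, the angle opposite AC is not acute, so the smallest enclosing circle has AC as diameter.
Centre = midpoint of AC = (2, 0), r² = 36/4 = 9.
The points at distance exactly r from the centre are A, B, C — 3 points.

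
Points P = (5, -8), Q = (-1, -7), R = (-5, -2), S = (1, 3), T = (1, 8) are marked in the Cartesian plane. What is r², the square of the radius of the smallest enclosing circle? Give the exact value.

A smallest enclosing disk is always determined by at most three of the input points on its boundary.
The farthest pair is P–T with squared distance 272. The circle on this segment as diameter has centre (3, 0) and r² = 272/4 = 68.
Check Q: distance² to centre = 65 ≤ 68, so it lies inside.
All remaining points lie in this disk, and no smaller disk contains both endpoints, so this is the minimum enclosing circle.

68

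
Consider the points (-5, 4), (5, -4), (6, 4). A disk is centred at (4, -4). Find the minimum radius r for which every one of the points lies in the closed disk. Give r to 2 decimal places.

The required radius is the distance from (4, -4) to the farthest point.
Squared distances: 145, 1, 68.
Maximum is 145, attained at (-5, 4).
r = √145 ≈ 12.04.

12.04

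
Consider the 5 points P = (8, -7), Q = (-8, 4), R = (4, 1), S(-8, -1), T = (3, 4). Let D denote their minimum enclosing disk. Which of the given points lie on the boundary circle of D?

P, Q

A smallest enclosing disk is always determined by at most three of the input points on its boundary.
The farthest pair is P–Q with squared distance 377. The circle on this segment as diameter has centre (0, -1.5) and r² = 377/4 = 94.25.
Check R: distance² to centre = 22.25 ≤ 94.25, so it lies inside.
All remaining points lie in this disk, and no smaller disk contains both endpoints, so this is the minimum enclosing circle.
The points at distance exactly r from the centre are P, Q — 2 points.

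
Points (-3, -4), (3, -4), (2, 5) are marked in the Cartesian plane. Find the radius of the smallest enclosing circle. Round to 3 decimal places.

Call the three points A, B, C in the order given.
Side lengths²: AB² = 36, AC² = 106, BC² = 82.
Since AC² = 106 < 82 + 36 = 118, the triangle is acute, so the smallest enclosing circle is the circumcircle.
Circumcentre = (0, 2/9), r² = 2173/81.
r = √(2173/81) ≈ 5.179.

5.179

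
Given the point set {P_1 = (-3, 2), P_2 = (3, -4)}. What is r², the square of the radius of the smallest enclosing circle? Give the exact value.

The smallest circle enclosing two points has them as diameter endpoints.
Centre = midpoint = (0, -1); r² = |P_1P_2|²/4 = 72/4 = 18.

18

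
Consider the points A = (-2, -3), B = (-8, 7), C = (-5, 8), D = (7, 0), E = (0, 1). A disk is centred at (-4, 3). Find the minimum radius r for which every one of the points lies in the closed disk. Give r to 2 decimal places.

The required radius is the distance from (-4, 3) to the farthest point.
Squared distances: 40, 32, 26, 130, 20.
Maximum is 130, attained at D.
r = √130 ≈ 11.40.

11.40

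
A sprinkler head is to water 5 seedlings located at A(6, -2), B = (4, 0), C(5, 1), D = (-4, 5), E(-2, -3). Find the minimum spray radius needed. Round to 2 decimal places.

6.10

A smallest enclosing disk is always determined by at most three of the input points on its boundary.
The farthest pair is A–D with squared distance 149. The circle on this segment as diameter has centre (1, 1.5) and r² = 149/4 = 37.25.
Check B: distance² to centre = 11.25 ≤ 37.25, so it lies inside.
All remaining points lie in this disk, and no smaller disk contains both endpoints, so this is the minimum enclosing circle.
r = √(37.25) ≈ 6.10.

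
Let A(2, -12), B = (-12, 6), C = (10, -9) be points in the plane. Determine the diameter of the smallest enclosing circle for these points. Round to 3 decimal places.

26.627

Side lengths²: AB² = 520, AC² = 73, BC² = 709.
Since BC² = 709 ≥ 520 + 73 = 593, the angle opposite BC is not acute, so the smallest enclosing circle has BC as diameter.
Centre = midpoint of BC = (-1, -1.5), r² = 709/4 = 177.25.
Diameter = 2r = 2√(177.25) ≈ 26.627.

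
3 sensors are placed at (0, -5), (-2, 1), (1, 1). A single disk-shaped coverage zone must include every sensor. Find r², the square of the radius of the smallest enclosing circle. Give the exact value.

Call the three points A, B, C in the order given.
Side lengths²: AB² = 40, AC² = 37, BC² = 9.
Since AB² = 40 < 37 + 9 = 46, the triangle is acute, so the smallest enclosing circle is the circumcircle.
Circumcentre = (-0.5, -11/6), r² = 185/18.

185/18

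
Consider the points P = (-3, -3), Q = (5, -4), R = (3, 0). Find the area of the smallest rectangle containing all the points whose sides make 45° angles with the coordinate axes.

In coordinates u = x + y, v = x − y the rectangle is axis-aligned; the map (x,y)→(u,v) scales areas by 2.
u-values: -6, 1, 3; range = 3 − (-6) = 9.
v-values: 0, 9, 3; range = 9 − 0 = 9.
Area = (9 × 9) / 2 = 40.5.

40.5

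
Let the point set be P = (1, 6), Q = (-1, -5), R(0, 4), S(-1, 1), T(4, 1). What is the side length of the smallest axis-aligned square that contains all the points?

The bounding box has width 5 and height 11.
An axis-aligned square enclosing the set must have side ≥ max(width, height).
So the minimum side is max(5, 11) = 11.

11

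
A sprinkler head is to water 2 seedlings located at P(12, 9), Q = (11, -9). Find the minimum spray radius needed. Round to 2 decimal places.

9.01

The smallest circle enclosing two points has them as diameter endpoints.
Centre = midpoint = (11.5, 0); r² = |PQ|²/4 = 325/4 = 81.25.
r = √(81.25) ≈ 9.01.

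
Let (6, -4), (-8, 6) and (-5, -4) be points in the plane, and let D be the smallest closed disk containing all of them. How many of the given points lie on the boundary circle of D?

2

Call the three points A, B, C in the order given.
Side lengths²: AB² = 296, AC² = 121, BC² = 109.
Since AB² = 296 ≥ 121 + 109 = 230, the angle opposite AB is not acute, so the smallest enclosing circle has AB as diameter.
Centre = midpoint of AB = (-1, 1), r² = 296/4 = 74.
The points at distance exactly r from the centre are (6, -4), (-8, 6) — 2 points.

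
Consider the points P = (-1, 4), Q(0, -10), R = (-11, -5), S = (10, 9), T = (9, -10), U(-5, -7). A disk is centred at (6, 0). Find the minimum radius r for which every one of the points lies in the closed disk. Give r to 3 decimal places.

The required radius is the distance from (6, 0) to the farthest point.
Squared distances: 65, 136, 314, 97, 109, 170.
Maximum is 314, attained at R.
r = √314 ≈ 17.720.

17.720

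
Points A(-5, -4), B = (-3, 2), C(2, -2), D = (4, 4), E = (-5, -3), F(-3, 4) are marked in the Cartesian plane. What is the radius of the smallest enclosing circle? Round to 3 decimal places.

A smallest enclosing disk is always determined by at most three of the input points on its boundary.
The farthest pair is A–D with squared distance 145. The circle on this segment as diameter has centre (-0.5, 0) and r² = 145/4 = 36.25.
Check B: distance² to centre = 10.25 ≤ 36.25, so it lies inside.
All remaining points lie in this disk, and no smaller disk contains both endpoints, so this is the minimum enclosing circle.
r = √(36.25) ≈ 6.021.

6.021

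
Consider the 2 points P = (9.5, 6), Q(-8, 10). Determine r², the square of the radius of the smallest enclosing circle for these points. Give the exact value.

The smallest circle enclosing two points has them as diameter endpoints.
Centre = midpoint = (0.75, 8); r² = |PQ|²/4 = 322.25/4 = 80.5625.

80.5625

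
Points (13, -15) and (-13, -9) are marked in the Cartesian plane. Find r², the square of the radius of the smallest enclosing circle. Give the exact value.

The smallest circle enclosing two points has them as diameter endpoints.
Centre = midpoint = (0, -12); r² = |(13, -15)−(-13, -9)|²/4 = 712/4 = 178.

178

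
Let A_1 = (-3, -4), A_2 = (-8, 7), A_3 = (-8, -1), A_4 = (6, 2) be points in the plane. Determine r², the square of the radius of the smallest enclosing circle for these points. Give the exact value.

45305/784

By Welzl's lemma the MEC is supported by two points (diametrically opposite) or three points (on a circumcircle).
The minimum enclosing circle is determined by three boundary points: A_2, A_3, A_4.
Their circumcentre is (-43/28, 3) with r² = 45305/784.
The farthest remaining point A_1 is at distance² 40097/784 ≤ 45305/784.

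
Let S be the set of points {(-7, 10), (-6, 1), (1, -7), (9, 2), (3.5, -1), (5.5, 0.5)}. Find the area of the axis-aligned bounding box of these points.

272

x ranges over [-7, 9], width 16.
y ranges over [-7, 10], height 17.
Area = 16 × 17 = 272.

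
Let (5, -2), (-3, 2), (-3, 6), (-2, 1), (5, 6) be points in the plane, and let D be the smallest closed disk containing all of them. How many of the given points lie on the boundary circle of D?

The farthest pair is (5, -2)–(-3, 6) with squared distance 128. The circle on this segment as diameter has centre (1, 2) and r² = 128/4 = 32.
Check (-3, 2): distance² to centre = 16 ≤ 32, so it lies inside.
All remaining points lie in this disk, and no smaller disk contains both endpoints, so this is the minimum enclosing circle.
The points at distance exactly r from the centre are (5, -2), (-3, 6), (5, 6) — 3 points.

3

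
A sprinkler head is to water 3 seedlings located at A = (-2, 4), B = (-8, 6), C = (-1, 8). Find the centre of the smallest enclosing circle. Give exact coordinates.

(-115/26, 175/26)

Side lengths²: AB² = 40, AC² = 17, BC² = 53.
Since BC² = 53 < 40 + 17 = 57, the triangle is acute, so the smallest enclosing circle is the circumcircle.
Circumcentre = (-115/26, 175/26), r² = 4505/338.
Centre = (-115/26, 175/26).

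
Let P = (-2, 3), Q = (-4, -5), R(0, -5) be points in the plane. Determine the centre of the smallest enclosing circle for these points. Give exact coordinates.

(-2, -1.25)

Side lengths²: PQ² = 68, PR² = 68, QR² = 16.
Since PR² = 68 < 68 + 16 = 84, the triangle is acute, so the smallest enclosing circle is the circumcircle.
Circumcentre = (-2, -1.25), r² = 18.0625.
Centre = (-2, -1.25).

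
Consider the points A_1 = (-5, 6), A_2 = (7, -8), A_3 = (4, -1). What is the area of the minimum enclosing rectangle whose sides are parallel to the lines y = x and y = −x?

52

In coordinates u = x + y, v = x − y the rectangle is axis-aligned; the map (x,y)→(u,v) scales areas by 2.
u-values: 1, -1, 3; range = 3 − (-1) = 4.
v-values: -11, 15, 5; range = 15 − (-11) = 26.
Area = (4 × 26) / 2 = 52.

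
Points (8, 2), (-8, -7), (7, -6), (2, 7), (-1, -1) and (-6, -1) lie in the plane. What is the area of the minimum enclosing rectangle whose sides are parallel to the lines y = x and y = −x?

225

In coordinates u = x + y, v = x − y the rectangle is axis-aligned; the map (x,y)→(u,v) scales areas by 2.
u-values: 10, -15, 1, 9, -2, -7; range = 10 − (-15) = 25.
v-values: 6, -1, 13, -5, 0, -5; range = 13 − (-5) = 18.
Area = (25 × 18) / 2 = 225.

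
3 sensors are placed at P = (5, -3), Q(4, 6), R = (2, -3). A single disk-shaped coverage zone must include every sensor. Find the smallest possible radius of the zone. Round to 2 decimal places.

Side lengths²: PQ² = 82, PR² = 9, QR² = 85.
Since QR² = 85 < 82 + 9 = 91, the triangle is acute, so the smallest enclosing circle is the circumcircle.
Circumcentre = (3.5, 25/18), r² = 3485/162.
r = √(3485/162) ≈ 4.64.

4.64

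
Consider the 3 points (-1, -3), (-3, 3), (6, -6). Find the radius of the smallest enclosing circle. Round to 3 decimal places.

Call the three points A, B, C in the order given.
Side lengths²: AB² = 40, AC² = 58, BC² = 162.
Since BC² = 162 ≥ 58 + 40 = 98, the angle opposite BC is not acute, so the smallest enclosing circle has BC as diameter.
Centre = midpoint of BC = (1.5, -1.5), r² = 162/4 = 40.5.
r = √(40.5) ≈ 6.364.

6.364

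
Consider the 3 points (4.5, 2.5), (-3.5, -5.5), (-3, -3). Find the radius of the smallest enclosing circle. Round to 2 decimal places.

5.66

Call the three points A, B, C in the order given.
Side lengths²: AB² = 128, AC² = 86.5, BC² = 6.5.
Since AB² = 128 ≥ 86.5 + 6.5 = 93, the angle opposite AB is not acute, so the smallest enclosing circle has AB as diameter.
Centre = midpoint of AB = (0.5, -1.5), r² = 128/4 = 32.
r = √32 ≈ 5.66.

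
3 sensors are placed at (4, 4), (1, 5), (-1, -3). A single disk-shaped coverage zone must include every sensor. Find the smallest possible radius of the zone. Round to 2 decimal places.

4.31

Call the three points A, B, C in the order given.
Side lengths²: AB² = 10, AC² = 74, BC² = 68.
Since AC² = 74 < 68 + 10 = 78, the triangle is acute, so the smallest enclosing circle is the circumcircle.
Circumcentre = (16/13, 9/13), r² = 3145/169.
r = √(3145/169) ≈ 4.31.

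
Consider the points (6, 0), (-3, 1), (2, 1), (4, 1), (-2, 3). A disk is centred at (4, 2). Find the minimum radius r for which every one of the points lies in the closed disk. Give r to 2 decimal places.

The required radius is the distance from (4, 2) to the farthest point.
Squared distances: 8, 50, 5, 1, 37.
Maximum is 50, attained at (-3, 1).
r = √50 ≈ 7.07.

7.07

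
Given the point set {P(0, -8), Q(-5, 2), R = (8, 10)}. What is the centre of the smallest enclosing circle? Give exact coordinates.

Side lengths²: PQ² = 125, PR² = 388, QR² = 233.
Since PR² = 388 ≥ 233 + 125 = 358, the angle opposite PR is not acute, so the smallest enclosing circle has PR as diameter.
Centre = midpoint of PR = (4, 1), r² = 388/4 = 97.
Centre = (4, 1).

(4, 1)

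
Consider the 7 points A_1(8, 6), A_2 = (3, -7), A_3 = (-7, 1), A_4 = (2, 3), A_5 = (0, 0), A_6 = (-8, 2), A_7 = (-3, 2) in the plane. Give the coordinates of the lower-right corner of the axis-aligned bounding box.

x-range [-8, 8], y-range [-7, 6].
The lower-right corner is (8, -7).

(8, -7)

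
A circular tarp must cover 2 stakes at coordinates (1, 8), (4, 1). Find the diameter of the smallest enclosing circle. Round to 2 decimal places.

7.62

The smallest circle enclosing two points has them as diameter endpoints.
Centre = midpoint = (2.5, 4.5); r² = |(1, 8)−(4, 1)|²/4 = 58/4 = 14.5.
Diameter = 2r = 2√(14.5) ≈ 7.62.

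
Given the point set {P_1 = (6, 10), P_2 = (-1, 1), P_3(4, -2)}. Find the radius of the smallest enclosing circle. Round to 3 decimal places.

Side lengths²: P_1P_2² = 130, P_1P_3² = 148, P_2P_3² = 34.
Since P_1P_3² = 148 < 130 + 34 = 164, the triangle is acute, so the smallest enclosing circle is the circumcircle.
Circumcentre = (47/11, 136/33), r² = 40885/1089.
r = √(40885/1089) ≈ 6.127.

6.127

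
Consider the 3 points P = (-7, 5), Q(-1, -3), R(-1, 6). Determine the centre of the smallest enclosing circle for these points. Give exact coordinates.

(-10/3, 1.5)

Side lengths²: PQ² = 100, PR² = 37, QR² = 81.
Since PQ² = 100 < 81 + 37 = 118, the triangle is acute, so the smallest enclosing circle is the circumcircle.
Circumcentre = (-10/3, 1.5), r² = 925/36.
Centre = (-10/3, 1.5).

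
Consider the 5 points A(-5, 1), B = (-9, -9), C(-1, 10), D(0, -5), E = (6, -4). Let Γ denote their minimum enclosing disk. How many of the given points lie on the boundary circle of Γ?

The minimum enclosing circle of a finite set is fixed by two of the points (as a diameter) or three (as a circumcircle).
The minimum enclosing circle is determined by three boundary points: B, C, E.
Their circumcentre is (-51/14, -1/14) with r² = 10625/98.
The farthest remaining point D is at distance² 3681/98 ≤ 10625/98.
The points at distance exactly r from the centre are B, C, E — 3 points.

3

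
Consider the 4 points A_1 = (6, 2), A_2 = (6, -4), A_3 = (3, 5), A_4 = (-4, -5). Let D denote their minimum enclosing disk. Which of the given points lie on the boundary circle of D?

The minimum enclosing circle of a finite set is fixed by two of the points (as a diameter) or three (as a circumcircle).
The minimum enclosing circle is determined by three boundary points: A_2, A_3, A_4.
Their circumcentre is (39/62, -49/62) with r² = 75245/1922.
The farthest remaining point A_1 is at distance² 70409/1922 ≤ 75245/1922.
The points at distance exactly r from the centre are A_2, A_3, A_4 — 3 points.

A_2, A_3, A_4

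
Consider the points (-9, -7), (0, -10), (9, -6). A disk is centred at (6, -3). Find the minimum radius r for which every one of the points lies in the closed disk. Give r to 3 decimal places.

The required radius is the distance from (6, -3) to the farthest point.
Squared distances: 241, 85, 18.
Maximum is 241, attained at (-9, -7).
r = √241 ≈ 15.524.

15.524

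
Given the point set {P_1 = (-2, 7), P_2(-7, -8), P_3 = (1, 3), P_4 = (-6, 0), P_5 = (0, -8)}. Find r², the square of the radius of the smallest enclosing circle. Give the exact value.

A smallest enclosing disk is always determined by at most three of the input points on its boundary.
The minimum enclosing circle is determined by three boundary points: P_1, P_2, P_5.
Their circumcentre is (-3.5, -5/6) with r² = 1145/18.
The farthest remaining point P_3 is at distance² 629/18 ≤ 1145/18.

1145/18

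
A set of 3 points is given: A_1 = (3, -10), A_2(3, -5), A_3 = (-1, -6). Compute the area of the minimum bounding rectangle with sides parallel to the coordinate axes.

x ranges over [-1, 3], width 4.
y ranges over [-10, -5], height 5.
Area = 4 × 5 = 20.

20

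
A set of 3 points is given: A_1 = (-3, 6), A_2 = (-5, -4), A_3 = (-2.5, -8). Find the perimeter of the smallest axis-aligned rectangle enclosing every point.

Width = max x − min x = -2.5 − (-5) = 2.5.
Height = max y − min y = 6 − (-8) = 14.
Perimeter = 2(2.5 + 14) = 33.

33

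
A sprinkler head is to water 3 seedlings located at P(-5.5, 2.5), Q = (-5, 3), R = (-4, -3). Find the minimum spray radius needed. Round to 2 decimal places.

Side lengths²: PQ² = 0.5, PR² = 32.5, QR² = 37.
Since QR² = 37 ≥ 32.5 + 0.5 = 33, the angle opposite QR is not acute, so the smallest enclosing circle has QR as diameter.
Centre = midpoint of QR = (-4.5, 0), r² = 37/4 = 9.25.
r = √(9.25) ≈ 3.04.

3.04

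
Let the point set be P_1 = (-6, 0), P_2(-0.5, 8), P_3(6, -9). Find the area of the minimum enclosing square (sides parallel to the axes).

289

The bounding box has width 12 and height 17.
An axis-aligned square enclosing the set must have side ≥ max(width, height).
So the minimum side is max(12, 17) = 17.
Area = 17² = 289.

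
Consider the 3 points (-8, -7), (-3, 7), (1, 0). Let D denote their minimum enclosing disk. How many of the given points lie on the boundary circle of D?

2

Call the three points A, B, C in the order given.
Side lengths²: AB² = 221, AC² = 130, BC² = 65.
Since AB² = 221 ≥ 130 + 65 = 195, the angle opposite AB is not acute, so the smallest enclosing circle has AB as diameter.
Centre = midpoint of AB = (-5.5, 0), r² = 221/4 = 55.25.
The points at distance exactly r from the centre are (-8, -7), (-3, 7) — 2 points.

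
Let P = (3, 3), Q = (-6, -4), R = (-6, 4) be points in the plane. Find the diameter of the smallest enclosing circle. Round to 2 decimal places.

11.47

Side lengths²: PQ² = 130, PR² = 82, QR² = 64.
Since PQ² = 130 < 82 + 64 = 146, the triangle is acute, so the smallest enclosing circle is the circumcircle.
Circumcentre = (-17/9, 0), r² = 2665/81.
Diameter = 2r = 2√(2665/81) ≈ 11.47.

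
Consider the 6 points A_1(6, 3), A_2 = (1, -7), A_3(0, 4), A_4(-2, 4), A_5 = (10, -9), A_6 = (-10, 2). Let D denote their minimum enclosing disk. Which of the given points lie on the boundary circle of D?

A smallest enclosing disk is always determined by at most three of the input points on its boundary.
The farthest pair is A_5–A_6 with squared distance 521. The circle on this segment as diameter has centre (0, -3.5) and r² = 521/4 = 130.25.
Check A_1: distance² to centre = 78.25 ≤ 130.25, so it lies inside.
All remaining points lie in this disk, and no smaller disk contains both endpoints, so this is the minimum enclosing circle.
The points at distance exactly r from the centre are A_5, A_6 — 2 points.

A_5, A_6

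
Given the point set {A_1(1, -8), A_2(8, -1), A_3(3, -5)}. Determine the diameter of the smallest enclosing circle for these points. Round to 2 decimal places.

9.90

Side lengths²: A_1A_2² = 98, A_1A_3² = 13, A_2A_3² = 41.
Since A_1A_2² = 98 ≥ 41 + 13 = 54, the angle opposite A_1A_2 is not acute, so the smallest enclosing circle has A_1A_2 as diameter.
Centre = midpoint of A_1A_2 = (4.5, -4.5), r² = 98/4 = 24.5.
Diameter = 2r = 2√(24.5) ≈ 9.90.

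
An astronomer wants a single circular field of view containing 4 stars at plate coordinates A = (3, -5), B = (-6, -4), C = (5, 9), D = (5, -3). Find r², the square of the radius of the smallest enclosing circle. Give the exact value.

72.5

A smallest enclosing disk is always determined by at most three of the input points on its boundary.
The farthest pair is B–C with squared distance 290. The circle on this segment as diameter has centre (-0.5, 2.5) and r² = 290/4 = 72.5.
Check A: distance² to centre = 68.5 ≤ 72.5, so it lies inside.
All remaining points lie in this disk, and no smaller disk contains both endpoints, so this is the minimum enclosing circle.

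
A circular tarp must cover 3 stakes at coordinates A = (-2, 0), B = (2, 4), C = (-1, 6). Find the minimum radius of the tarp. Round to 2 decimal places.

3.10

Side lengths²: AB² = 32, AC² = 37, BC² = 13.
Since AC² = 37 < 32 + 13 = 45, the triangle is acute, so the smallest enclosing circle is the circumcircle.
Circumcentre = (-0.9, 2.9), r² = 9.62.
r = √(9.62) ≈ 3.10.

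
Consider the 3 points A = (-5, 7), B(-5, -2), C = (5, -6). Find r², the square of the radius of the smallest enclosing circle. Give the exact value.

Side lengths²: AB² = 81, AC² = 269, BC² = 116.
Since AC² = 269 ≥ 116 + 81 = 197, the angle opposite AC is not acute, so the smallest enclosing circle has AC as diameter.
Centre = midpoint of AC = (0, 0.5), r² = 269/4 = 67.25.

67.25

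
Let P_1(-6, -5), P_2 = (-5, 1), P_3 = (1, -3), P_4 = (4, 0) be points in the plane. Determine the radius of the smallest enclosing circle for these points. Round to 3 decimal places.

5.590

The minimum enclosing circle of a finite set is fixed by two of the points (as a diameter) or three (as a circumcircle).
The farthest pair is P_1–P_4 with squared distance 125. The circle on this segment as diameter has centre (-1, -2.5) and r² = 125/4 = 31.25.
Check P_2: distance² to centre = 28.25 ≤ 31.25, so it lies inside.
All remaining points lie in this disk, and no smaller disk contains both endpoints, so this is the minimum enclosing circle.
r = √(31.25) ≈ 5.590.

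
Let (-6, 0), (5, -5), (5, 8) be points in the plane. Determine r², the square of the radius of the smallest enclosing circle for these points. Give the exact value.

Call the three points A, B, C in the order given.
Side lengths²: AB² = 146, AC² = 185, BC² = 169.
Since AC² = 185 < 169 + 146 = 315, the triangle is acute, so the smallest enclosing circle is the circumcircle.
Circumcentre = (29/22, 1.5), r² = 13505/242.

13505/242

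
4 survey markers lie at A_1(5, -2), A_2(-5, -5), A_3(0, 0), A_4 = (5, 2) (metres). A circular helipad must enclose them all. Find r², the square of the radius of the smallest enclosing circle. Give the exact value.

37.25

The farthest pair is A_2–A_4 with squared distance 149. The circle on this segment as diameter has centre (0, -1.5) and r² = 149/4 = 37.25.
Check A_1: distance² to centre = 25.25 ≤ 37.25, so it lies inside.
All remaining points lie in this disk, and no smaller disk contains both endpoints, so this is the minimum enclosing circle.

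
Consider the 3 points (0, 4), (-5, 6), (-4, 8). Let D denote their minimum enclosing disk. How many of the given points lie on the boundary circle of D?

3

Call the three points A, B, C in the order given.
Side lengths²: AB² = 29, AC² = 32, BC² = 5.
Since AC² = 32 < 29 + 5 = 34, the triangle is acute, so the smallest enclosing circle is the circumcircle.
Circumcentre = (-13/6, 35/6), r² = 145/18.
The points at distance exactly r from the centre are (0, 4), (-5, 6), (-4, 8) — 3 points.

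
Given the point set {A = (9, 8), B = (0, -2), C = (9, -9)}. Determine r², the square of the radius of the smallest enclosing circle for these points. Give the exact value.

Side lengths²: AB² = 181, AC² = 289, BC² = 130.
Since AC² = 289 < 181 + 130 = 311, the triangle is acute, so the smallest enclosing circle is the circumcircle.
Circumcentre = (151/18, -0.5), r² = 11765/162.

11765/162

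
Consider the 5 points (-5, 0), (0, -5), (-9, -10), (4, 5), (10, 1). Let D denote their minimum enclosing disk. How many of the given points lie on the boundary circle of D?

A smallest enclosing disk is always determined by at most three of the input points on its boundary.
The farthest pair is (-9, -10)–(10, 1) with squared distance 482. The circle on this segment as diameter has centre (0.5, -4.5) and r² = 482/4 = 120.5.
Check (-5, 0): distance² to centre = 50.5 ≤ 120.5, so it lies inside.
All remaining points lie in this disk, and no smaller disk contains both endpoints, so this is the minimum enclosing circle.
The points at distance exactly r from the centre are (-9, -10), (10, 1) — 2 points.

2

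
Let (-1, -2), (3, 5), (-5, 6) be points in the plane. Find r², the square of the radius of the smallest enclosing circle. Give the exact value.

845/36

Call the three points A, B, C in the order given.
Side lengths²: AB² = 65, AC² = 80, BC² = 65.
Since AC² = 80 < 65 + 65 = 130, the triangle is acute, so the smallest enclosing circle is the circumcircle.
Circumcentre = (-4/3, 17/6), r² = 845/36.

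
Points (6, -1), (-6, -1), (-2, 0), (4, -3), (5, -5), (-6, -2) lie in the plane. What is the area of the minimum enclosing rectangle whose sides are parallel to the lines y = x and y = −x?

97.5

In coordinates u = x + y, v = x − y the rectangle is axis-aligned; the map (x,y)→(u,v) scales areas by 2.
u-values: 5, -7, -2, 1, 0, -8; range = 5 − (-8) = 13.
v-values: 7, -5, -2, 7, 10, -4; range = 10 − (-5) = 15.
Area = (13 × 15) / 2 = 97.5.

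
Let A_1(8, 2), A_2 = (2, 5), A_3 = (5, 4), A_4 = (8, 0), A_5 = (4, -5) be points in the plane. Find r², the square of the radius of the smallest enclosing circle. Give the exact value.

A smallest enclosing disk is always determined by at most three of the input points on its boundary.
The minimum enclosing circle is determined by three boundary points: A_1, A_2, A_5.
Their circumcentre is (59/18, 1/18) with r² = 4225/162.
The farthest remaining point A_4 is at distance² 3613/162 ≤ 4225/162.

4225/162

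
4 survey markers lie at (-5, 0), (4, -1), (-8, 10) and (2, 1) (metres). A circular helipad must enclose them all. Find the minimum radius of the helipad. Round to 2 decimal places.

8.14

The minimum enclosing circle of a finite set is fixed by two of the points (as a diameter) or three (as a circumcircle).
The farthest pair is (4, -1)–(-8, 10) with squared distance 265. The circle on this segment as diameter has centre (-2, 4.5) and r² = 265/4 = 66.25.
Check (-5, 0): distance² to centre = 29.25 ≤ 66.25, so it lies inside.
All remaining points lie in this disk, and no smaller disk contains both endpoints, so this is the minimum enclosing circle.
r = √(66.25) ≈ 8.14.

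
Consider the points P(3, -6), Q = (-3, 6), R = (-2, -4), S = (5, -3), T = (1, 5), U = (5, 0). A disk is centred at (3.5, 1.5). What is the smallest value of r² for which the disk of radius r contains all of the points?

62.5

The required radius is the distance from (3.5, 1.5) to the farthest point.
Squared distances: 56.5, 62.5, 60.5, 22.5, 18.5, 4.5.
Maximum is 62.5, attained at Q.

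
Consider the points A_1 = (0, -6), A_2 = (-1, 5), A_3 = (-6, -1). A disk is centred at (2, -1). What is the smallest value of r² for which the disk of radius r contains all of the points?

64

The required radius is the distance from (2, -1) to the farthest point.
Squared distances: 29, 45, 64.
Maximum is 64, attained at A_3.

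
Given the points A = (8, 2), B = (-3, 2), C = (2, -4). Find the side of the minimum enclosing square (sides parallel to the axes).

The bounding box has width 11 and height 6.
An axis-aligned square enclosing the set must have side ≥ max(width, height).
So the minimum side is max(11, 6) = 11.

11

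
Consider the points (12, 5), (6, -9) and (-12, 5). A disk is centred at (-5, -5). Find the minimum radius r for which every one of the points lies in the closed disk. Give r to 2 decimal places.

19.72

The required radius is the distance from (-5, -5) to the farthest point.
Squared distances: 389, 137, 149.
Maximum is 389, attained at (12, 5).
r = √389 ≈ 19.72.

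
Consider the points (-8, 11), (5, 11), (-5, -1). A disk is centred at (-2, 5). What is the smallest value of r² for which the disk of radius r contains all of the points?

85

The required radius is the distance from (-2, 5) to the farthest point.
Squared distances: 72, 85, 45.
Maximum is 85, attained at (5, 11).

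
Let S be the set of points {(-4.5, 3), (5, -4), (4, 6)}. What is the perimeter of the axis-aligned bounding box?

39

Width = max x − min x = 5 − (-4.5) = 9.5.
Height = max y − min y = 6 − (-4) = 10.
Perimeter = 2(9.5 + 10) = 39.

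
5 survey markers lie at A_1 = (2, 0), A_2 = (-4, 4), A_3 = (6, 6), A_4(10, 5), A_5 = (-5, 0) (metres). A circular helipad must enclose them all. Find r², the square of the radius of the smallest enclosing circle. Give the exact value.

62.5

The farthest pair is A_4–A_5 with squared distance 250. The circle on this segment as diameter has centre (2.5, 2.5) and r² = 250/4 = 62.5.
Check A_1: distance² to centre = 6.5 ≤ 62.5, so it lies inside.
All remaining points lie in this disk, and no smaller disk contains both endpoints, so this is the minimum enclosing circle.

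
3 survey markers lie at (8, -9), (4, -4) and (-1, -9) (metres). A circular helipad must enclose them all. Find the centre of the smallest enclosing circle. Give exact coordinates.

(3.5, -8.5)

Call the three points A, B, C in the order given.
Side lengths²: AB² = 41, AC² = 81, BC² = 50.
Since AC² = 81 < 50 + 41 = 91, the triangle is acute, so the smallest enclosing circle is the circumcircle.
Circumcentre = (3.5, -8.5), r² = 20.5.
Centre = (3.5, -8.5).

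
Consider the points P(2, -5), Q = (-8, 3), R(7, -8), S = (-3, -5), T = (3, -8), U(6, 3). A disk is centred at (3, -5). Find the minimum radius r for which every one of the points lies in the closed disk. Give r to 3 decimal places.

13.601

The required radius is the distance from (3, -5) to the farthest point.
Squared distances: 1, 185, 25, 36, 9, 73.
Maximum is 185, attained at Q.
r = √185 ≈ 13.601.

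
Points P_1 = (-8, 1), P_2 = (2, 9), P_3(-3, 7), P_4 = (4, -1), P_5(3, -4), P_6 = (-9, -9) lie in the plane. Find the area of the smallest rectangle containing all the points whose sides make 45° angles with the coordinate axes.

246.5

In coordinates u = x + y, v = x − y the rectangle is axis-aligned; the map (x,y)→(u,v) scales areas by 2.
u-values: -7, 11, 4, 3, -1, -18; range = 11 − (-18) = 29.
v-values: -9, -7, -10, 5, 7, 0; range = 7 − (-10) = 17.
Area = (29 × 17) / 2 = 246.5.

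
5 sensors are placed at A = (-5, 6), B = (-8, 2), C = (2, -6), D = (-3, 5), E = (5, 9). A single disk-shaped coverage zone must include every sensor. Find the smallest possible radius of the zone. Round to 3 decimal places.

8.311

By Welzl's lemma the MEC is supported by two points (diametrically opposite) or three points (on a circumcircle).
The minimum enclosing circle is determined by three boundary points: B, C, E.
Their circumcentre is (9/29, 62/29) with r² = 58097/841.
The farthest remaining point A is at distance² 36260/841 ≤ 58097/841.
r = √(58097/841) ≈ 8.311.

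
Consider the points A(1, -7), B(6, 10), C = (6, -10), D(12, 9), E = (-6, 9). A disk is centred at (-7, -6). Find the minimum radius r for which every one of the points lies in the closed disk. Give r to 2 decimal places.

The required radius is the distance from (-7, -6) to the farthest point.
Squared distances: 65, 425, 185, 586, 226.
Maximum is 586, attained at D.
r = √586 ≈ 24.21.

24.21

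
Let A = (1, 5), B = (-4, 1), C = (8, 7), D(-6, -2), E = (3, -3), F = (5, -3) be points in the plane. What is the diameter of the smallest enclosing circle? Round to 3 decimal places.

A smallest enclosing disk is always determined by at most three of the input points on its boundary.
The farthest pair is C–D with squared distance 277. The circle on this segment as diameter has centre (1, 2.5) and r² = 277/4 = 69.25.
Check A: distance² to centre = 6.25 ≤ 69.25, so it lies inside.
All remaining points lie in this disk, and no smaller disk contains both endpoints, so this is the minimum enclosing circle.
Diameter = 2r = 2√(69.25) ≈ 16.643.

16.643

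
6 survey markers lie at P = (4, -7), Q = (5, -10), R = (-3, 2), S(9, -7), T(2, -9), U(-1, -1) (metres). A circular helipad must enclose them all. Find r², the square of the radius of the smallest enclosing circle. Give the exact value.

8125/144

The minimum enclosing circle is determined by three boundary points: Q, R, S.
Their circumcentre is (2.75, -17/6) with r² = 8125/144.
The farthest remaining point T is at distance² 5557/144 ≤ 8125/144.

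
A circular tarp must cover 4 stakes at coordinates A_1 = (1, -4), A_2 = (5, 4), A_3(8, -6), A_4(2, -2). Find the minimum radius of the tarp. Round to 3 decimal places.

5.311

By Welzl's lemma the MEC is supported by two points (diametrically opposite) or three points (on a circumcircle).
The minimum enclosing circle is determined by three boundary points: A_1, A_2, A_3.
Their circumcentre is (5.5625, -1.28125) with r² = 28.2080078125.
The farthest remaining point A_4 is at distance² 13.2080078125 ≤ 28.2080078125.
r = √(28.2080078125) ≈ 5.311.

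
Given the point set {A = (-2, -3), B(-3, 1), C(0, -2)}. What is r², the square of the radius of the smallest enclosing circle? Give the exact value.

85/18

Side lengths²: AB² = 17, AC² = 5, BC² = 18.
Since BC² = 18 < 17 + 5 = 22, the triangle is acute, so the smallest enclosing circle is the circumcircle.
Circumcentre = (-11/6, -5/6), r² = 85/18.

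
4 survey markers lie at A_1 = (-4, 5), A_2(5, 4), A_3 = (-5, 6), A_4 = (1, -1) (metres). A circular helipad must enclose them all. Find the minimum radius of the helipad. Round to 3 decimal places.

5.190

The minimum enclosing circle is determined by three boundary points: A_2, A_3, A_4.
Their circumcentre is (-11/58, 235/58) with r² = 45305/1682.
The farthest remaining point A_1 is at distance² 25933/1682 ≤ 45305/1682.
r = √(45305/1682) ≈ 5.190.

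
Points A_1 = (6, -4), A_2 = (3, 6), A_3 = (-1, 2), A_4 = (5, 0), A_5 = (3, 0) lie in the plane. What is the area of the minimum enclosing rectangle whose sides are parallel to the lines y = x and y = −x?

52

In coordinates u = x + y, v = x − y the rectangle is axis-aligned; the map (x,y)→(u,v) scales areas by 2.
u-values: 2, 9, 1, 5, 3; range = 9 − 1 = 8.
v-values: 10, -3, -3, 5, 3; range = 10 − (-3) = 13.
Area = (8 × 13) / 2 = 52.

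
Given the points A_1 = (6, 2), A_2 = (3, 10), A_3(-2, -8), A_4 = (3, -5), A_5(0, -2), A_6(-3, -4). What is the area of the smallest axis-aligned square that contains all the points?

324

The bounding box has width 9 and height 18.
An axis-aligned square enclosing the set must have side ≥ max(width, height).
So the minimum side is max(9, 18) = 18.
Area = 18² = 324.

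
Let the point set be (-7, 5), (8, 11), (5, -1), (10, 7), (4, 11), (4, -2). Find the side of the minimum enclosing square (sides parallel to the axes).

The bounding box has width 17 and height 13.
An axis-aligned square enclosing the set must have side ≥ max(width, height).
So the minimum side is max(17, 13) = 17.

17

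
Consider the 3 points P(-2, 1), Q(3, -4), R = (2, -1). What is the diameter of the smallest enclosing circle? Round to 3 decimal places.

7.071

Side lengths²: PQ² = 50, PR² = 20, QR² = 10.
Since PQ² = 50 ≥ 20 + 10 = 30, the angle opposite PQ is not acute, so the smallest enclosing circle has PQ as diameter.
Centre = midpoint of PQ = (0.5, -1.5), r² = 50/4 = 12.5.
Diameter = 2r = 2√(12.5) ≈ 7.071.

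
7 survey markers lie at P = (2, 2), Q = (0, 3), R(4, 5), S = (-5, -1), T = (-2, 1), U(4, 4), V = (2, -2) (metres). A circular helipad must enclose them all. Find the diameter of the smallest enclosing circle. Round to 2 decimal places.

A smallest enclosing disk is always determined by at most three of the input points on its boundary.
The farthest pair is R–S with squared distance 117. The circle on this segment as diameter has centre (-0.5, 2) and r² = 117/4 = 29.25.
Check P: distance² to centre = 6.25 ≤ 29.25, so it lies inside.
All remaining points lie in this disk, and no smaller disk contains both endpoints, so this is the minimum enclosing circle.
Diameter = 2r = 2√(29.25) ≈ 10.82.

10.82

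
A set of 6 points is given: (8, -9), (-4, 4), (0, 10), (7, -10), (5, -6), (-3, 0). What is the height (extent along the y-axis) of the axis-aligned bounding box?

max y = 10, min y = -10, so height = 20.

20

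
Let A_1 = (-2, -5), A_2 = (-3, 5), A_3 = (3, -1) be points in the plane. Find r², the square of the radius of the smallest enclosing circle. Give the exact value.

4141/162

Side lengths²: A_1A_2² = 101, A_1A_3² = 41, A_2A_3² = 72.
Since A_1A_2² = 101 < 72 + 41 = 113, the triangle is acute, so the smallest enclosing circle is the circumcircle.
Circumcentre = (-35/18, 1/18), r² = 4141/162.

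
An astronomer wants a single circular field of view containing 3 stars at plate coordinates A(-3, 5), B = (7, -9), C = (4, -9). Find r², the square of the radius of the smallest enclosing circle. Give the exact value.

Side lengths²: AB² = 296, AC² = 245, BC² = 9.
Since AB² = 296 ≥ 245 + 9 = 254, the angle opposite AB is not acute, so the smallest enclosing circle has AB as diameter.
Centre = midpoint of AB = (2, -2), r² = 296/4 = 74.

74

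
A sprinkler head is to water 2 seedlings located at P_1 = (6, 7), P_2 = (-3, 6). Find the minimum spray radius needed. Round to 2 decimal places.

4.53

The smallest circle enclosing two points has them as diameter endpoints.
Centre = midpoint = (1.5, 6.5); r² = |P_1P_2|²/4 = 82/4 = 20.5.
r = √(20.5) ≈ 4.53.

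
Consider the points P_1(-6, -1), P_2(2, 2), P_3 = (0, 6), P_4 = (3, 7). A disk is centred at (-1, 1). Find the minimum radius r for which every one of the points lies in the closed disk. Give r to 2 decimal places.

7.21

The required radius is the distance from (-1, 1) to the farthest point.
Squared distances: 29, 10, 26, 52.
Maximum is 52, attained at P_4.
r = √52 ≈ 7.21.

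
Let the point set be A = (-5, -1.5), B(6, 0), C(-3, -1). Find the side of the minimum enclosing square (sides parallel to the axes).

11

The bounding box has width 11 and height 1.5.
An axis-aligned square enclosing the set must have side ≥ max(width, height).
So the minimum side is max(11, 1.5) = 11.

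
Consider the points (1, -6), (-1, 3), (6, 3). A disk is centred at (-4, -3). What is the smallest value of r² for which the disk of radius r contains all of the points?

136

The required radius is the distance from (-4, -3) to the farthest point.
Squared distances: 34, 45, 136.
Maximum is 136, attained at (6, 3).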